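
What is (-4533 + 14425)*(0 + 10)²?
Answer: 989200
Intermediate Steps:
(-4533 + 14425)*(0 + 10)² = 9892*10² = 9892*100 = 989200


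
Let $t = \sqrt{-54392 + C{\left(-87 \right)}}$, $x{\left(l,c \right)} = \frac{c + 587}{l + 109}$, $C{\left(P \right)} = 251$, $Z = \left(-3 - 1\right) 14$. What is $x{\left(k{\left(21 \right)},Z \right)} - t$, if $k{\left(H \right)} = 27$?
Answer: $\frac{531}{136} - i \sqrt{54141} \approx 3.9044 - 232.68 i$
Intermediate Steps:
$Z = -56$ ($Z = \left(-4\right) 14 = -56$)
$x{\left(l,c \right)} = \frac{587 + c}{109 + l}$
$t = i \sqrt{54141}$ ($t = \sqrt{-54392 + 251} = \sqrt{-54141} = i \sqrt{54141} \approx 232.68 i$)
$x{\left(k{\left(21 \right)},Z \right)} - t = \frac{587 - 56}{109 + 27} - i \sqrt{54141} = \frac{1}{136} \cdot 531 - i \sqrt{54141} = \frac{531}{136} - i \sqrt{54141}$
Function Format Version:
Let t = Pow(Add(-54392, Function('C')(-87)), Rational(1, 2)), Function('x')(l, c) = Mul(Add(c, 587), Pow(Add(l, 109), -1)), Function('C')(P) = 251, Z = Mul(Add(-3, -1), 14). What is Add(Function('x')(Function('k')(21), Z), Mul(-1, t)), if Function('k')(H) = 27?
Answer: Add(Rational(531, 136), Mul(-1, I, Pow(54141, Rational(1, 2)))) ≈ Add(3.9044, Mul(-232.68, I))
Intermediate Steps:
Z = -56 (Z = Mul(-4, 14) = -56)
Function('x')(l, c) = Mul(Pow(Add(109, l), -1), Add(587, c)) (Function('x')(l, c) = Mul(Add(587, c), Pow(Add(109, l), -1)) = Mul(Pow(Add(109, l), -1), Add(587, c)))
t = Mul(I, Pow(54141, Rational(1, 2))) (t = Pow(Add(-54392, 251), Rational(1, 2)) = Pow(-54141, Rational(1, 2)) = Mul(I, Pow(54141, Rational(1, 2))) ≈ Mul(232.68, I))
Add(Function('x')(Function('k')(21), Z), Mul(-1, t)) = Add(Mul(Pow(Add(109, 27), -1), Add(587, -56)), Mul(-1, Mul(I, Pow(54141, Rational(1, 2))))) = Add(Mul(Pow(136, -1), 531), Mul(-1, I, Pow(54141, Rational(1, 2)))) = Add(Mul(Rational(1, 136), 531), Mul(-1, I, Pow(54141, Rational(1, 2)))) = Add(Rational(531, 136), Mul(-1, I, Pow(54141, Rational(1, 2))))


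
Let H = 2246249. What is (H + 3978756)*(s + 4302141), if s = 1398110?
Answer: 35484090976255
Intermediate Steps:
(H + 3978756)*(s + 4302141) = (2246249 + 3978756)*(1398110 + 4302141) = 6225005*5700251 = 35484090976255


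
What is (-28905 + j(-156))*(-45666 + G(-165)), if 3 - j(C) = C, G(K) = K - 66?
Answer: 1319355162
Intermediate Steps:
G(K) = -66 + K
j(C) = 3 - C
(-28905 + j(-156))*(-45666 + G(-165)) = (-28905 + (3 - 1*(-156)))*(-45666 + (-66 - 165)) = (-28905 + (3 + 156))*(-45666 - 231) = (-28905 + 159)*(-45897) = -28746*(-45897) = 1319355162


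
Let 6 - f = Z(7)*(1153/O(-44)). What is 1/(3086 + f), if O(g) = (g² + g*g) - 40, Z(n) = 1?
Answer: 3832/11847391 ≈ 0.00032345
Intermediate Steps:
O(g) = -40 + 2*g² (O(g) = (g² + g²) - 40 = 2*g² - 40 = -40 + 2*g²)
f = 21839/3832 (f = 6 - 1153/(-40 + 2*(-44)²) = 6 - 1153/(-40 + 2*1936) = 6 - 1153/(-40 + 3872) = 6 - 1153/3832 = 21839/3832 ≈ 5.6991)
1/(3086 + f) = 1/(3086 + 21839/3832) = 1/(11847391/3832) = 3832/11847391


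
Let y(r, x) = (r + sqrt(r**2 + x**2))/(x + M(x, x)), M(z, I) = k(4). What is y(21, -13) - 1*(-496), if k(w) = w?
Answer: 1481/3 - sqrt(610)/9 ≈ 490.92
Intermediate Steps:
M(z, I) = 4
y(r, x) = (r + sqrt(r**2 + x**2))/(4 + x) (y(r, x) = (r + sqrt(r**2 + x**2))/(x + 4) = (r + sqrt(r**2 + x**2))/(4 + x))
y(21, -13) - 1*(-496) = (21 + sqrt(21**2 + (-13)**2))/(4 - 13) - 1*(-496) = (21 + sqrt(441 + 169))/(-9) + 496 = -(21 + sqrt(610))/9 + 496 = (-7/3 - sqrt(610)/9) + 496 = 1481/3 - sqrt(610)/9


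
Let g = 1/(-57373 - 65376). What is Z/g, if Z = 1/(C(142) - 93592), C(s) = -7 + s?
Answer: 122749/93457 ≈ 1.3134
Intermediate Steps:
g = -1/122749 (g = 1/(-122749) = -1/122749 ≈ -8.1467e-6)
Z = -1/93457 (Z = 1/((-7 + 142) - 93592) = 1/(135 - 93592) = 1/(-93457) = -1/93457 ≈ -1.0700e-5)
Z/g = -1/(93457*(-1/122749)) = -1/93457*(-122749) = 122749/93457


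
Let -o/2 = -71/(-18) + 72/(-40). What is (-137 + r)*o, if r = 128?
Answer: 193/5 ≈ 38.600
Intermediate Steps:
o = -193/45 (o = -2*(-71/(-18) + 72/(-40)) = -2*(-71*(-1/18) + 72*(-1/40)) = -2*(71/18 - 9/5) = -2*193/90 = -193/45 ≈ -4.2889)
(-137 + r)*o = (-137 + 128)*(-193/45) = -9*(-193/45) = 193/5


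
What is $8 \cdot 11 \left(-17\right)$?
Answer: $-1496$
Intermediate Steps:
$8 \cdot 11 \left(-17\right) = 88 \left(-17\right) = -1496$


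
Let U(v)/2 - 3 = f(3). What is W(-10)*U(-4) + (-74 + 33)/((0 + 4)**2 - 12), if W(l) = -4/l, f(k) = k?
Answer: -109/20 ≈ -5.4500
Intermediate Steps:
U(v) = 12 (U(v) = 6 + 2*3 = 6 + 6 = 12)
W(-10)*U(-4) + (-74 + 33)/((0 + 4)**2 - 12) = -4/(-10)*12 + (-74 + 33)/((0 + 4)**2 - 12) = -4*(-1/10)*12 - 41/(4**2 - 12) = (2/5)*12 - 41/(16 - 12) = 24/5 - 41/4 = -109/20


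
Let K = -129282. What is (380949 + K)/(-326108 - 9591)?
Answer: -19359/25823 ≈ -0.74968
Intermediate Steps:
(380949 + K)/(-326108 - 9591) = (380949 - 129282)/(-326108 - 9591) = 251667/(-335699) = 251667*(-1/335699) = -19359/25823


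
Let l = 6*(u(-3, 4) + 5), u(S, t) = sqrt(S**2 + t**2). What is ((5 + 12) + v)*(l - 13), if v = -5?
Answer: 564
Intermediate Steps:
l = 60 (l = 6*(sqrt((-3)**2 + 4**2) + 5) = 6*(sqrt(9 + 16) + 5) = 6*(sqrt(25) + 5) = 6*(5 + 5) = 6*10 = 60)
((5 + 12) + v)*(l - 13) = ((5 + 12) - 5)*(60 - 13) = (17 - 5)*47 = 12*47 = 564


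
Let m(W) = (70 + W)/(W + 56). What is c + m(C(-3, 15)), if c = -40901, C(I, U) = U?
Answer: -2903886/71 ≈ -40900.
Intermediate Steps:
m(W) = (70 + W)/(56 + W)
c + m(C(-3, 15)) = -40901 + (70 + 15)/(56 + 15) = -40901 + 85/71 = -2903886/71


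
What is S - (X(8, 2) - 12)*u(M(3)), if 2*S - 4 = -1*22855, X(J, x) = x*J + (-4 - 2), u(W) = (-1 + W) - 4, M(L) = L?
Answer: -22859/2 ≈ -11430.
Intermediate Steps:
u(W) = -5 + W
X(J, x) = -6 + J*x (X(J, x) = J*x - 6 = -6 + J*x)
S = -22851/2 (S = 2 + (-1*22855)/2 = 2 + (½)*(-22855) = 2 - 22855/2 = -22851/2 ≈ -11426.)
S - (X(8, 2) - 12)*u(M(3)) = -22851/2 - ((-6 + 8*2) - 12)*(-5 + 3) = -22851/2 - ((-6 + 16) - 12)*(-2) = -22851/2 - (10 - 12)*(-2) = -22851/2 - (-2)*(-2) = -22851/2 - 1*4 = -22851/2 - 4 = -22859/2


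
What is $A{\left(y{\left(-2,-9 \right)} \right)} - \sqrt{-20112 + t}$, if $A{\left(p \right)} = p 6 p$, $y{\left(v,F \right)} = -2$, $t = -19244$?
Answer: $24 - 2 i \sqrt{9839} \approx 24.0 - 198.38 i$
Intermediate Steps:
$A{\left(p \right)} = 6 p^{2}$ ($A{\left(p \right)} = 6 p p = 6 p^{2}$)
$A{\left(y{\left(-2,-9 \right)} \right)} - \sqrt{-20112 + t} = 6 \left(-2\right)^{2} - \sqrt{-20112 - 19244} = 6 \cdot 4 - \sqrt{-39356} = 24 - 2 i \sqrt{9839}$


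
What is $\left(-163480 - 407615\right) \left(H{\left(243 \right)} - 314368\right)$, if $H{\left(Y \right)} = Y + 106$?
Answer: $179334680805$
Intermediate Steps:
$H{\left(Y \right)} = 106 + Y$
$\left(-163480 - 407615\right) \left(H{\left(243 \right)} - 314368\right) = \left(-163480 - 407615\right) \left(\left(106 + 243\right) - 314368\right) = - 571095 \left(349 - 314368\right) = \left(-571095\right) \left(-314019\right) = 179334680805$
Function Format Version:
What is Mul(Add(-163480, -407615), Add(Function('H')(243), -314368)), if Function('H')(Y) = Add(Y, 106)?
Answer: 179334680805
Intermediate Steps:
Function('H')(Y) = Add(106, Y)
Mul(Add(-163480, -407615), Add(Function('H')(243), -314368)) = Mul(Add(-163480, -407615), Add(Add(106, 243), -314368)) = Mul(-571095, Add(349, -314368)) = Mul(-571095, -314019) = 179334680805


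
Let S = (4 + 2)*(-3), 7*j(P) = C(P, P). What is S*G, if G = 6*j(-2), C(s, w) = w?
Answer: 216/7 ≈ 30.857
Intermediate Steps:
j(P) = P/7
S = -18 (S = 6*(-3) = -18)
G = -12/7 (G = 6*((1/7)*(-2)) = 6*(-2/7) = -12/7 ≈ -1.7143)
S*G = -18*(-12/7) = 216/7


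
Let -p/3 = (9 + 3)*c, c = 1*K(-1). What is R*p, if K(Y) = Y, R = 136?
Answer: 4896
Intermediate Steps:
c = -1 (c = 1*(-1) = -1)
p = 36 (p = -3*(9 + 3)*(-1) = -36*(-1) = -3*(-12) = 36)
R*p = 136*36 = 4896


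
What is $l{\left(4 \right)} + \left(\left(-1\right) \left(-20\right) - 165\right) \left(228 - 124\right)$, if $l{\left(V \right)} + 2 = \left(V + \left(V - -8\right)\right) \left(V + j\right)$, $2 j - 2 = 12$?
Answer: $-14906$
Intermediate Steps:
$j = 7$ ($j = 1 + \frac{1}{2} \cdot 12 = 1 + 6 = 7$)
$l{\left(V \right)} = -2 + \left(7 + V\right) \left(8 + 2 V\right)$ ($l{\left(V \right)} = -2 + \left(V + \left(V - -8\right)\right) \left(V + 7\right) = -2 + \left(V + \left(V + 8\right)\right) \left(7 + V\right) = -2 + \left(V + \left(8 + V\right)\right) \left(7 + V\right) = -2 + \left(8 + 2 V\right) \left(7 + V\right) = -2 + \left(7 + V\right) \left(8 + 2 V\right)$)
$l{\left(4 \right)} + \left(\left(-1\right) \left(-20\right) - 165\right) \left(228 - 124\right) = \left(54 + 2 \cdot 4^{2} + 22 \cdot 4\right) + \left(\left(-1\right) \left(-20\right) - 165\right) \left(228 - 124\right) = \left(54 + 2 \cdot 16 + 88\right) + \left(20 - 165\right) 104 = \left(54 + 32 + 88\right) - 15080 = 174 - 15080 = -14906$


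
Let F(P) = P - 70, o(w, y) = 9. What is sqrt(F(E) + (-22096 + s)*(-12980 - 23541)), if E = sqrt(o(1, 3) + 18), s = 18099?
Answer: sqrt(145974367 + 3*sqrt(3)) ≈ 12082.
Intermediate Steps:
E = 3*sqrt(3) (E = sqrt(9 + 18) = sqrt(27) = 3*sqrt(3) ≈ 5.1962)
F(P) = -70 + P
sqrt(F(E) + (-22096 + s)*(-12980 - 23541)) = sqrt((-70 + 3*sqrt(3)) + (-22096 + 18099)*(-12980 - 23541)) = sqrt((-70 + 3*sqrt(3)) - 3997*(-36521)) = sqrt((-70 + 3*sqrt(3)) + 145974437) = sqrt(145974367 + 3*sqrt(3))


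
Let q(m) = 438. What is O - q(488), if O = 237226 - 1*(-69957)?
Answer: 306745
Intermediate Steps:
O = 307183 (O = 237226 + 69957 = 307183)
O - q(488) = 307183 - 1*438 = 307183 - 438 = 306745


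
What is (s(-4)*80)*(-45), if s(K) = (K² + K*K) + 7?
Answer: -140400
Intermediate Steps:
s(K) = 7 + 2*K² (s(K) = (K² + K²) + 7 = 2*K² + 7 = 7 + 2*K²)
(s(-4)*80)*(-45) = ((7 + 2*(-4)²)*80)*(-45) = ((7 + 2*16)*80)*(-45) = ((7 + 32)*80)*(-45) = (39*80)*(-45) = 3120*(-45) = -140400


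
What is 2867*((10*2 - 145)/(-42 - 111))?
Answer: 358375/153 ≈ 2342.3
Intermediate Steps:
2867*((10*2 - 145)/(-42 - 111)) = 2867*((20 - 145)/(-153)) = 2867*(-125*(-1/153)) = 2867*(125/153) = 358375/153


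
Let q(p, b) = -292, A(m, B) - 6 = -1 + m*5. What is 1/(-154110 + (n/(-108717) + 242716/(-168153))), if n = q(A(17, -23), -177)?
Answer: -2031232189/313036119119534 ≈ -6.4888e-6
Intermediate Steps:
A(m, B) = 5 + 5*m (A(m, B) = 6 + (-1 + m*5) = 6 + (-1 + 5*m) = 5 + 5*m)
n = -292
1/(-154110 + (n/(-108717) + 242716/(-168153))) = 1/(-154110 + (-292/(-108717) + 242716/(-168153))) = 1/(-154110 + (-292*(-1/108717) + 242716*(-1/168153))) = 1/(-154110 + (292/108717 - 242716/168153)) = 1/(-154110 - 2926472744/2031232189) = 1/(-313036119119534/2031232189) = -2031232189/313036119119534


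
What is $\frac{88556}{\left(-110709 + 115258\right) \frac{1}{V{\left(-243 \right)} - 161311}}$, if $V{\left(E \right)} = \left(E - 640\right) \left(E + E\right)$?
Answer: $\frac{23717687812}{4549} \approx 5.2138 \cdot 10^{6}$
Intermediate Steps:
$V{\left(E \right)} = 2 E \left(-640 + E\right)$ ($V{\left(E \right)} = \left(-640 + E\right) 2 E = 2 E \left(-640 + E\right)$)
$\frac{88556}{\left(-110709 + 115258\right) \frac{1}{V{\left(-243 \right)} - 161311}} = \frac{88556}{\left(-110709 + 115258\right) \frac{1}{2 \left(-243\right) \left(-640 - 243\right) - 161311}} = \frac{88556}{4549 \frac{1}{2 \left(-243\right) \left(-883\right) - 161311}} = \frac{88556}{4549 \frac{1}{429138 - 161311}} = \frac{88556}{4549 \cdot \frac{1}{267827}} = \frac{88556}{\frac{4549}{267827}} = 88556 \cdot \frac{267827}{4549} = \frac{23717687812}{4549}$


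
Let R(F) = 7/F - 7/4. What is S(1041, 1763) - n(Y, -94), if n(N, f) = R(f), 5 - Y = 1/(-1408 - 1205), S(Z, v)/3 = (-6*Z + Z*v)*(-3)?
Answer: -3094730261/188 ≈ -1.6461e+7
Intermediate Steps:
S(Z, v) = 54*Z - 9*Z*v (S(Z, v) = 3*((-6*Z + Z*v)*(-3)) = 3*(18*Z - 3*Z*v) = 54*Z - 9*Z*v)
Y = 13066/2613 (Y = 5 - 1/(-1408 - 1205) = 5 - 1/(-2613) = 5 - 1*(-1/2613) = 5 + 1/2613 = 13066/2613 ≈ 5.0004)
R(F) = -7/4 + 7/F (R(F) = 7/F - 7*¼ = 7/F - 7/4 = -7/4 + 7/F)
n(N, f) = -7/4 + 7/f
S(1041, 1763) - n(Y, -94) = 9*1041*(6 - 1*1763) - (-7/4 + 7/(-94)) = 9*1041*(6 - 1763) - (-7/4 + 7*(-1/94)) = 9*1041*(-1757) - (-7/4 - 7/94) = -16461333 - 1*(-343/188) = -16461333 + 343/188 = -3094730261/188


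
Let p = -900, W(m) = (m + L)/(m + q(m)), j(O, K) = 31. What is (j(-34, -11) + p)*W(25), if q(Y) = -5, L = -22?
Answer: -2607/20 ≈ -130.35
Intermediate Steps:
W(m) = (-22 + m)/(-5 + m) (W(m) = (m - 22)/(m - 5) = (-22 + m)/(-5 + m))
(j(-34, -11) + p)*W(25) = (31 - 900)*((-22 + 25)/(-5 + 25)) = -869*3/20 = -2607/20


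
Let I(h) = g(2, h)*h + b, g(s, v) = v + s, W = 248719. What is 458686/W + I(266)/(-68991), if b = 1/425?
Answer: 5913673196731/7292733324825 ≈ 0.81090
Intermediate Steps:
g(s, v) = s + v
b = 1/425 ≈ 0.0023529
I(h) = 1/425 + h*(2 + h) (I(h) = (2 + h)*h + 1/425 = h*(2 + h) + 1/425 = 1/425 + h*(2 + h))
458686/W + I(266)/(-68991) = 458686/248719 + (1/425 + 266*(2 + 266))/(-68991) = 458686*(1/248719) + (1/425 + 266*268)*(-1/68991) = 458686/248719 + (1/425 + 71288)*(-1/68991) = 458686/248719 + (30297401/425)*(-1/68991) = 458686/248719 - 30297401/29321175 = 5913673196731/7292733324825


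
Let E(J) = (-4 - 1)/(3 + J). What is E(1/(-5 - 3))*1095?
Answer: -43800/23 ≈ -1904.3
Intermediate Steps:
E(J) = -5/(3 + J)
E(1/(-5 - 3))*1095 = -5/(3 + 1/(-5 - 3))*1095 = -5/(3 + 1/(-8))*1095 = -5/(3 - ⅛)*1095 = -5/23/8*1095 = -5*8/23*1095 = -40/23*1095 = -43800/23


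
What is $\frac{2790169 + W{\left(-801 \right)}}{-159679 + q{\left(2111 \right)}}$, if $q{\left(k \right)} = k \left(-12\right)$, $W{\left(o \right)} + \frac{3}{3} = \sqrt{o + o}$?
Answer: $- \frac{2790168}{185011} - \frac{3 i \sqrt{178}}{185011} \approx -15.081 - 0.00021634 i$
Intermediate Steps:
$W{\left(o \right)} = -1 + \sqrt{2} \sqrt{o}$ ($W{\left(o \right)} = -1 + \sqrt{o + o} = -1 + \sqrt{2 o} = -1 + \sqrt{2} \sqrt{o}$)
$q{\left(k \right)} = - 12 k$
$\frac{2790169 + W{\left(-801 \right)}}{-159679 + q{\left(2111 \right)}} = \frac{2790169 - \left(1 - \sqrt{2} \sqrt{-801}\right)}{-159679 - 25332} = \frac{2790169 - \left(1 - \sqrt{2} \cdot 3 i \sqrt{89}\right)}{-159679 - 25332} = \frac{2790169 - \left(1 - 3 i \sqrt{178}\right)}{-185011} = \left(2790168 + 3 i \sqrt{178}\right) \left(- \frac{1}{185011}\right) = - \frac{2790168}{185011} - \frac{3 i \sqrt{178}}{185011}$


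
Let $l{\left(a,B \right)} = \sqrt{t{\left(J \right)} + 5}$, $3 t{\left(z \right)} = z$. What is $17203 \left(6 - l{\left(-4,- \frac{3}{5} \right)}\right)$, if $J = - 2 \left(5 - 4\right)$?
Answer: $103218 - \frac{17203 \sqrt{39}}{3} \approx 67407.0$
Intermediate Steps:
$J = -2$ ($J = \left(-2\right) 1 = -2$)
$t{\left(z \right)} = \frac{z}{3}$
$l{\left(a,B \right)} = \frac{\sqrt{39}}{3}$ ($l{\left(a,B \right)} = \sqrt{\frac{1}{3} \left(-2\right) + 5} = \sqrt{- \frac{2}{3} + 5} = \sqrt{\frac{13}{3}} = \frac{\sqrt{39}}{3}$)
$17203 \left(6 - l{\left(-4,- \frac{3}{5} \right)}\right) = 17203 \left(6 - \frac{\sqrt{39}}{3}\right) = 103218 - \frac{17203 \sqrt{39}}{3}$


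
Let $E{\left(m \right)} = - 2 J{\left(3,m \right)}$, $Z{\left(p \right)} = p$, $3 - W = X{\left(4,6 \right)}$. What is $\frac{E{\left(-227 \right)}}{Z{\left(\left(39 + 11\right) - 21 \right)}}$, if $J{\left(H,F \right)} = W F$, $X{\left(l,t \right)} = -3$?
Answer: $\frac{2724}{29} \approx 93.931$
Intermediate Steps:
$W = 6$ ($W = 3 - -3 = 3 + 3 = 6$)
$J{\left(H,F \right)} = 6 F$
$E{\left(m \right)} = - 12 m$ ($E{\left(m \right)} = - 2 \cdot 6 m = - 12 m$)
$\frac{E{\left(-227 \right)}}{Z{\left(\left(39 + 11\right) - 21 \right)}} = \frac{\left(-12\right) \left(-227\right)}{\left(39 + 11\right) - 21} = \frac{2724}{50 - 21} = \frac{2724}{29}$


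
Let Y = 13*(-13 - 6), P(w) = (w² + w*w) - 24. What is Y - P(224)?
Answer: -100575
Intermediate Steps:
P(w) = -24 + 2*w² (P(w) = (w² + w²) - 24 = 2*w² - 24 = -24 + 2*w²)
Y = -247 (Y = 13*(-19) = -247)
Y - P(224) = -247 - (-24 + 2*224²) = -247 - (-24 + 2*50176) = -247 - (-24 + 100352) = -247 - 1*100328 = -247 - 100328 = -100575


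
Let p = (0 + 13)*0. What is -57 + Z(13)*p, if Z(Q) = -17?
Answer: -57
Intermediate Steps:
p = 0 (p = 13*0 = 0)
-57 + Z(13)*p = -57 - 17*0 = -57 + 0 = -57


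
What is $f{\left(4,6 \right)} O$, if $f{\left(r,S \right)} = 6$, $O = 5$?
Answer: $30$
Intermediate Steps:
$f{\left(4,6 \right)} O = 6 \cdot 5 = 30$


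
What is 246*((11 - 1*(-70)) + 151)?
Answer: 57072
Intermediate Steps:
246*((11 - 1*(-70)) + 151) = 246*((11 + 70) + 151) = 246*(81 + 151) = 246*232 = 57072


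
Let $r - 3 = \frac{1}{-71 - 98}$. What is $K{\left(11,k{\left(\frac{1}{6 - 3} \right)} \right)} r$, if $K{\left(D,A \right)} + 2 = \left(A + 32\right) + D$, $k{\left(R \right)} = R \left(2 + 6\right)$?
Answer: $\frac{66286}{507} \approx 130.74$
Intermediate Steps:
$k{\left(R \right)} = 8 R$ ($k{\left(R \right)} = R 8 = 8 R$)
$K{\left(D,A \right)} = 30 + A + D$ ($K{\left(D,A \right)} = -2 + \left(\left(A + 32\right) + D\right) = -2 + \left(\left(32 + A\right) + D\right) = -2 + \left(32 + A + D\right) = 30 + A + D$)
$r = \frac{506}{169}$ ($r = 3 + \frac{1}{-71 - 98} = 3 + \frac{1}{-169} = 3 - \frac{1}{169} = \frac{506}{169} \approx 2.9941$)
$K{\left(11,k{\left(\frac{1}{6 - 3} \right)} \right)} r = \left(30 + \frac{8}{6 - 3} + 11\right) \frac{506}{169} = \left(30 + \frac{8}{3} + 11\right) \frac{506}{169} = \frac{131}{3} \cdot \frac{506}{169} = \frac{66286}{507}$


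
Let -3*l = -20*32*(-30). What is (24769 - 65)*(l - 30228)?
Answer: -904858112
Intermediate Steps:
l = -6400 (l = -(-20*32)*(-30)/3 = -(-640)*(-30)/3 = -⅓*19200 = -6400)
(24769 - 65)*(l - 30228) = (24769 - 65)*(-6400 - 30228) = 24704*(-36628) = -904858112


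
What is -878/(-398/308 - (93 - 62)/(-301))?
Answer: 830588/1125 ≈ 738.30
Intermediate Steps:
-878/(-398/308 - (93 - 62)/(-301)) = -878/(-398*1/308 - 1*31*(-1/301)) = -878/(-199/154 - 31*(-1/301)) = -878/(-199/154 + 31/301) = -878/(-1125/946) = -878*(-946/1125) = 830588/1125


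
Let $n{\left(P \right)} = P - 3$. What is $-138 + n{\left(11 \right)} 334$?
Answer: $2534$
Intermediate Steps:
$n{\left(P \right)} = -3 + P$
$-138 + n{\left(11 \right)} 334 = -138 + \left(-3 + 11\right) 334 = -138 + 8 \cdot 334 = -138 + 2672 = 2534$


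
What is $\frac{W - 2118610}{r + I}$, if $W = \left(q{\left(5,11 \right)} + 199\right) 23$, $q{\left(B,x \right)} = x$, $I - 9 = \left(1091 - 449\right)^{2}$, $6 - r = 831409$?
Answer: $\frac{211378}{41923} \approx 5.0421$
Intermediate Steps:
$r = -831403$ ($r = 6 - 831409 = -831403$)
$I = 412173$ ($I = 9 + \left(1091 - 449\right)^{2} = 9 + 642^{2} = 9 + 412164 = 412173$)
$W = 4830$ ($W = \left(11 + 199\right) 23 = 210 \cdot 23 = 4830$)
$\frac{W - 2118610}{r + I} = \frac{4830 - 2118610}{-831403 + 412173} = - \frac{2113780}{-419230} = \left(-2113780\right) \left(- \frac{1}{419230}\right) = \frac{211378}{41923}$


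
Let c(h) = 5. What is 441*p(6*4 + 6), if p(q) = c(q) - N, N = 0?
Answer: 2205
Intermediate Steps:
p(q) = 5 (p(q) = 5 - 1*0 = 5 + 0 = 5)
441*p(6*4 + 6) = 441*5 = 2205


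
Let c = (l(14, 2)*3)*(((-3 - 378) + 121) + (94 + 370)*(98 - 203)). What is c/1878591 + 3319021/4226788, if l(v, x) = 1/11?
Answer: 22654942848267/29114821617596 ≈ 0.77812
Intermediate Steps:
l(v, x) = 1/11
c = -146940/11 (c = ((1/11)*3)*(((-3 - 378) + 121) + (94 + 370)*(98 - 203)) = 3*((-381 + 121) + 464*(-105))/11 = 3*(-260 - 48720)/11 = (3/11)*(-48980) = -146940/11 ≈ -13358.)
c/1878591 + 3319021/4226788 = -146940/11/1878591 + 3319021/4226788 = -146940/11*1/1878591 + 3319021*(1/4226788) = -48980/6888167 + 3319021/4226788 = 22654942848267/29114821617596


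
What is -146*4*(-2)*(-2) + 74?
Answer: -2262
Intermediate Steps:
-146*4*(-2)*(-2) + 74 = -(-1168)*(-2) + 74 = -146*16 + 74 = -2336 + 74 = -2262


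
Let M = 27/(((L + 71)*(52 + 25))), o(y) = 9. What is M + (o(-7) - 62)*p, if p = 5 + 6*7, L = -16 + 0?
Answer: -10549358/4235 ≈ -2491.0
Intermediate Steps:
L = -16
p = 47 (p = 5 + 42 = 47)
M = 27/4235 (M = 27/(((-16 + 71)*(52 + 25))) = 27/((55*77)) = 27/4235 ≈ 0.0063754)
M + (o(-7) - 62)*p = 27/4235 + (9 - 62)*47 = 27/4235 - 53*47 = 27/4235 - 2491 = -10549358/4235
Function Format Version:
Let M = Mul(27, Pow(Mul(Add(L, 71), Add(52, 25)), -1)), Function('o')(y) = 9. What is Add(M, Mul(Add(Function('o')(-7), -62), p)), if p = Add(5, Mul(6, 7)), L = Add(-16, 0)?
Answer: Rational(-10549358, 4235) ≈ -2491.0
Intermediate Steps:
L = -16
p = 47 (p = Add(5, 42) = 47)
M = Rational(27, 4235) (M = Mul(27, Pow(Mul(Add(-16, 71), Add(52, 25)), -1)) = Mul(27, Pow(Mul(55, 77), -1)) = Mul(27, Pow(4235, -1)) = Mul(27, Rational(1, 4235)) = Rational(27, 4235) ≈ 0.0063754)
Add(M, Mul(Add(Function('o')(-7), -62), p)) = Add(Rational(27, 4235), Mul(Add(9, -62), 47)) = Add(Rational(27, 4235), Mul(-53, 47)) = Add(Rational(27, 4235), -2491) = Rational(-10549358, 4235)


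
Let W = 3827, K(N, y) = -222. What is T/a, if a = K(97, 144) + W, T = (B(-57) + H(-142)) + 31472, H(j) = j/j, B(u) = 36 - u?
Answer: 31566/3605 ≈ 8.7562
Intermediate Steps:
H(j) = 1
T = 31566 (T = ((36 - 1*(-57)) + 1) + 31472 = ((36 + 57) + 1) + 31472 = (93 + 1) + 31472 = 94 + 31472 = 31566)
a = 3605 (a = -222 + 3827 = 3605)
T/a = 31566/3605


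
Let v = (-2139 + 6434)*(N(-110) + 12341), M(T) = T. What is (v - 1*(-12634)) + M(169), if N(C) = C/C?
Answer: 53021693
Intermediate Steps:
N(C) = 1
v = 53008890 (v = (-2139 + 6434)*(1 + 12341) = 4295*12342 = 53008890)
(v - 1*(-12634)) + M(169) = (53008890 - 1*(-12634)) + 169 = (53008890 + 12634) + 169 = 53021524 + 169 = 53021693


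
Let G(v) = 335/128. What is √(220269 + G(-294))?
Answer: √56389534/16 ≈ 469.33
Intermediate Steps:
G(v) = 335/128 (G(v) = 335*(1/128) = 335/128)
√(220269 + G(-294)) = √(220269 + 335/128) = √(28194767/128) = √56389534/16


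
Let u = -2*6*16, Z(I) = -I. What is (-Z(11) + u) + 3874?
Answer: 3693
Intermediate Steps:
u = -192 (u = -12*16 = -192)
(-Z(11) + u) + 3874 = (-(-1)*11 - 192) + 3874 = (-1*(-11) - 192) + 3874 = (11 - 192) + 3874 = -181 + 3874 = 3693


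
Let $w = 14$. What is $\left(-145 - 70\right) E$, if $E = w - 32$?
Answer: $3870$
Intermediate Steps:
$E = -18$ ($E = 14 - 32 = -18$)
$\left(-145 - 70\right) E = \left(-145 - 70\right) \left(-18\right) = \left(-215\right) \left(-18\right) = 3870$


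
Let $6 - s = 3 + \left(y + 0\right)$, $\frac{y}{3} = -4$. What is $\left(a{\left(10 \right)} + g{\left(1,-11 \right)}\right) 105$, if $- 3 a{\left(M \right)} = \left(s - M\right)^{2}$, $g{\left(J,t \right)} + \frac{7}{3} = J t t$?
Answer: $11585$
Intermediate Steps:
$y = -12$ ($y = 3 \left(-4\right) = -12$)
$s = 15$ ($s = 6 - \left(3 + \left(-12 + 0\right)\right) = 6 - \left(3 - 12\right) = 6 - -9 = 6 + 9 = 15$)
$g{\left(J,t \right)} = - \frac{7}{3} + J t^{2}$ ($g{\left(J,t \right)} = - \frac{7}{3} + J t t = - \frac{7}{3} + J t^{2}$)
$a{\left(M \right)} = - \frac{\left(15 - M\right)^{2}}{3}$
$\left(a{\left(10 \right)} + g{\left(1,-11 \right)}\right) 105 = \left(- \frac{\left(-15 + 10\right)^{2}}{3} - \left(\frac{7}{3} - \left(-11\right)^{2}\right)\right) 105 = \left(- \frac{\left(-5\right)^{2}}{3} + \left(- \frac{7}{3} + 1 \cdot 121\right)\right) 105 = \left(\left(- \frac{1}{3}\right) 25 + \left(- \frac{7}{3} + 121\right)\right) 105 = \left(- \frac{25}{3} + \frac{356}{3}\right) 105 = \frac{331}{3} \cdot 105 = 11585$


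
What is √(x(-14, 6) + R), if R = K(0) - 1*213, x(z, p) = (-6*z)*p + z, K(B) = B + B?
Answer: √277 ≈ 16.643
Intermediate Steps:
K(B) = 2*B
x(z, p) = z - 6*p*z (x(z, p) = -6*p*z + z = z - 6*p*z)
R = -213 (R = 2*0 - 1*213 = 0 - 213 = -213)
√(x(-14, 6) + R) = √(-14*(1 - 6*6) - 213) = √(-14*(1 - 36) - 213) = √(-14*(-35) - 213) = √(490 - 213) = √277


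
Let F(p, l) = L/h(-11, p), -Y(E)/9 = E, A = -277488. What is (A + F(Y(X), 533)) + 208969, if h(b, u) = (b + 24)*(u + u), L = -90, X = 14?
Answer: -12470453/182 ≈ -68519.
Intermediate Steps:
Y(E) = -9*E
h(b, u) = 2*u*(24 + b) (h(b, u) = (24 + b)*(2*u) = 2*u*(24 + b))
F(p, l) = -45/(13*p) (F(p, l) = -90*1/(2*p*(24 - 11)) = -90*1/(26*p) = -45/(13*p))
(A + F(Y(X), 533)) + 208969 = (-277488 - 45/(13*((-9*14)))) + 208969 = (-277488 - 45/13/(-126)) + 208969 = (-277488 - 45/13*(-1/126)) + 208969 = (-277488 + 5/182) + 208969 = -50502811/182 + 208969 = -12470453/182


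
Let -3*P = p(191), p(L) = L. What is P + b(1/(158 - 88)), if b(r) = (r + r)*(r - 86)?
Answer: -486007/7350 ≈ -66.123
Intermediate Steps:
P = -191/3 (P = -⅓*191 = -191/3 ≈ -63.667)
b(r) = 2*r*(-86 + r) (b(r) = (2*r)*(-86 + r) = 2*r*(-86 + r))
P + b(1/(158 - 88)) = -191/3 + 2*(-86 + 1/(158 - 88))/(158 - 88) = -191/3 + 2*(-86 + 1/70)/70 = -191/3 + 2*(1/70)*(-86 + 1/70) = -191/3 + 2*(1/70)*(-6019/70) = -191/3 - 6019/2450 = -486007/7350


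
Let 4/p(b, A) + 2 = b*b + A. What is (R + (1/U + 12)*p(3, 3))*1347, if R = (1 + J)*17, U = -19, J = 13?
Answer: 31067208/95 ≈ 3.2702e+5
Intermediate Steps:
p(b, A) = 4/(-2 + A + b**2) (p(b, A) = 4/(-2 + (b*b + A)) = 4/(-2 + (b**2 + A)) = 4/(-2 + (A + b**2)) = 4/(-2 + A + b**2))
R = 238 (R = (1 + 13)*17 = 14*17 = 238)
(R + (1/U + 12)*p(3, 3))*1347 = (238 + (1/(-19) + 12)*(4/(-2 + 3 + 3**2)))*1347 = (238 + (-1/19 + 12)*(4/(-2 + 3 + 9)))*1347 = (238 + 227*(4/10)/19)*1347 = (238 + 227*(4*(1/10))/19)*1347 = (238 + (227/19)*(2/5))*1347 = (238 + 454/95)*1347 = (23064/95)*1347 = 31067208/95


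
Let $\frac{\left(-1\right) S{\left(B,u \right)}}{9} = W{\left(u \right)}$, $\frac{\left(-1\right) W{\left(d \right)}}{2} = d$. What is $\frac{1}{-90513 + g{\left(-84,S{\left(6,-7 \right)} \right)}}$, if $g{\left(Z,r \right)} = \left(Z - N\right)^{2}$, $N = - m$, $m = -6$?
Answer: $- \frac{1}{82413} \approx -1.2134 \cdot 10^{-5}$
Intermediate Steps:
$W{\left(d \right)} = - 2 d$
$S{\left(B,u \right)} = 18 u$ ($S{\left(B,u \right)} = - 9 \left(- 2 u\right) = 18 u$)
$N = 6$ ($N = \left(-1\right) \left(-6\right) = 6$)
$g{\left(Z,r \right)} = \left(-6 + Z\right)^{2}$ ($g{\left(Z,r \right)} = \left(Z - 6\right)^{2} = \left(-6 + Z\right)^{2}$)
$\frac{1}{-90513 + g{\left(-84,S{\left(6,-7 \right)} \right)}} = \frac{1}{-90513 + \left(-6 - 84\right)^{2}} = \frac{1}{-90513 + \left(-90\right)^{2}} = \frac{1}{-90513 + 8100} = \frac{1}{-82413} = - \frac{1}{82413}$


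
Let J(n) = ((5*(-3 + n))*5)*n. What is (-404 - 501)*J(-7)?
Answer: -1583750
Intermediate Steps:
J(n) = n*(-75 + 25*n) (J(n) = ((-15 + 5*n)*5)*n = (-75 + 25*n)*n = n*(-75 + 25*n))
(-404 - 501)*J(-7) = (-404 - 501)*(25*(-7)*(-3 - 7)) = -22625*(-7)*(-10) = -905*1750 = -1583750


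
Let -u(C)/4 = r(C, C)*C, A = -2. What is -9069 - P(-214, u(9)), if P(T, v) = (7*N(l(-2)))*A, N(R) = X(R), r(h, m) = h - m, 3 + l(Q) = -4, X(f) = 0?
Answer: -9069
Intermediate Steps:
l(Q) = -7 (l(Q) = -3 - 4 = -7)
N(R) = 0
u(C) = 0 (u(C) = -4*(C - C)*C = -0*C = -4*0 = 0)
P(T, v) = 0 (P(T, v) = (7*0)*(-2) = 0*(-2) = 0)
-9069 - P(-214, u(9)) = -9069 - 1*0 = -9069 + 0 = -9069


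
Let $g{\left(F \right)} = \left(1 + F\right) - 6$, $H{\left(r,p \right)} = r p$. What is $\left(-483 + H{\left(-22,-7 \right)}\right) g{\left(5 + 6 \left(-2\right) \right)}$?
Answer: $3948$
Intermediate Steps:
$H{\left(r,p \right)} = p r$
$g{\left(F \right)} = -5 + F$
$\left(-483 + H{\left(-22,-7 \right)}\right) g{\left(5 + 6 \left(-2\right) \right)} = \left(-483 - -154\right) \left(-5 + \left(5 + 6 \left(-2\right)\right)\right) = \left(-483 + 154\right) \left(-5 + \left(5 - 12\right)\right) = - 329 \left(-5 - 7\right) = \left(-329\right) \left(-12\right) = 3948$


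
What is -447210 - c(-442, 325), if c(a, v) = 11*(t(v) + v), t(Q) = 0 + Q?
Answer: -454360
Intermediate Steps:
t(Q) = Q
c(a, v) = 22*v (c(a, v) = 11*(v + v) = 11*(2*v) = 22*v)
-447210 - c(-442, 325) = -447210 - 22*325 = -447210 - 1*7150 = -447210 - 7150 = -454360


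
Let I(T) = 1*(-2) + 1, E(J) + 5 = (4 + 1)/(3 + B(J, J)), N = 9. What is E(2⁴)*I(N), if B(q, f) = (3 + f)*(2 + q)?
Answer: 344/69 ≈ 4.9855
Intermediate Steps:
B(q, f) = (2 + q)*(3 + f)
E(J) = -5 + 5/(9 + J² + 5*J) (E(J) = -5 + (4 + 1)/(3 + (6 + 2*J + 3*J + J*J)) = -5 + 5/(3 + (6 + 2*J + 3*J + J²)) = -5 + 5/(3 + (6 + J² + 5*J)) = -5 + 5/(9 + J² + 5*J))
I(T) = -1 (I(T) = -2 + 1 = -1)
E(2⁴)*I(N) = (5*(-8 - (2⁴)² - 5*2⁴)/(9 + (2⁴)² + 5*2⁴))*(-1) = (5*(-8 - 1*16² - 5*16)/(9 + 16² + 5*16))*(-1) = (5*(-8 - 1*256 - 80)/(9 + 256 + 80))*(-1) = (5*(-8 - 256 - 80)/345)*(-1) = (5*(1/345)*(-344))*(-1) = -344/69*(-1) = 344/69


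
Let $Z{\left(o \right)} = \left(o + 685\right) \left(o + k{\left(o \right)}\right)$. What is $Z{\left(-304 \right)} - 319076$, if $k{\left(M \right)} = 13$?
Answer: $-429947$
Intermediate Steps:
$Z{\left(o \right)} = \left(13 + o\right) \left(685 + o\right)$ ($Z{\left(o \right)} = \left(o + 685\right) \left(o + 13\right) = \left(685 + o\right) \left(13 + o\right) = \left(13 + o\right) \left(685 + o\right)$)
$Z{\left(-304 \right)} - 319076 = \left(8905 + \left(-304\right)^{2} + 698 \left(-304\right)\right) - 319076 = \left(8905 + 92416 - 212192\right) - 319076 = -110871 - 319076 = -429947$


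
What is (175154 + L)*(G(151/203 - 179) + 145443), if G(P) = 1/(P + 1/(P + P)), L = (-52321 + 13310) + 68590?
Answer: 77982767694730310091/2618894401 ≈ 2.9777e+10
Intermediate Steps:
L = 29579 (L = -39011 + 68590 = 29579)
G(P) = 1/(P + 1/(2*P))
(175154 + L)*(G(151/203 - 179) + 145443) = (175154 + 29579)*(2*(151/203 - 179)/(1 + 2*(151/203 - 179)²) + 145443) = 204733*(2*(151*(1/203) - 179)/(1 + 2*(151*(1/203) - 179)²) + 145443) = 204733*(2*(151/203 - 179)/(1 + 2*(151/203 - 179)²) + 145443) = 204733*(2*(-36186/203)/(1 + 2*(-36186/203)²) + 145443) = 204733*(2*(-36186/203)/(1 + 2*(1309426596/41209)) + 145443) = 204733*(2*(-36186/203)/(1 + 2618853192/41209) + 145443) = 204733*(2*(-36186/203)/(2618894401/41209) + 145443) = 204733*(2*(-36186/203)*(41209/2618894401) + 145443) = 204733*(-14691516/2618894401 + 145443) = 204733*(380899843673127/2618894401) = 77982767694730310091/2618894401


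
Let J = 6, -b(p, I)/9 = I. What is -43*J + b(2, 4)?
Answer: -294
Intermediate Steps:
b(p, I) = -9*I
-43*J + b(2, 4) = -43*6 - 9*4 = -258 - 36 = -294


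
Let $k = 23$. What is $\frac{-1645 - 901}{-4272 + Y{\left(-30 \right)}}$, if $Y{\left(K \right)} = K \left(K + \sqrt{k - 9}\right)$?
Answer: $\frac{357713}{473241} - \frac{6365 \sqrt{14}}{946482} \approx 0.73072$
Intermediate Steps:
$Y{\left(K \right)} = K \left(K + \sqrt{14}\right)$ ($Y{\left(K \right)} = K \left(K + \sqrt{23 - 9}\right) = K \left(K + \sqrt{14}\right)$)
$\frac{-1645 - 901}{-4272 + Y{\left(-30 \right)}} = \frac{-1645 - 901}{-4272 - 30 \left(-30 + \sqrt{14}\right)} = - \frac{2546}{-4272 + \left(900 - 30 \sqrt{14}\right)} = - \frac{2546}{-3372 - 30 \sqrt{14}}$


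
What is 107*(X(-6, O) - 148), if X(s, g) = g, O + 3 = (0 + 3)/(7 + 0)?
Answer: -112778/7 ≈ -16111.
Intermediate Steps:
O = -18/7 (O = -3 + (0 + 3)/(7 + 0) = -3 + 3/7 = -18/7 ≈ -2.5714)
107*(X(-6, O) - 148) = 107*(-18/7 - 148) = 107*(-1054/7) = -112778/7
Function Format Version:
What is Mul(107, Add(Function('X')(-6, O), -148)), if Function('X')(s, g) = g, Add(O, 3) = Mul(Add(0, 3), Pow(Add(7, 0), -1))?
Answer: Rational(-112778, 7) ≈ -16111.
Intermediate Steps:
O = Rational(-18, 7) (O = Add(-3, Mul(Add(0, 3), Pow(Add(7, 0), -1))) = Add(-3, Mul(3, Pow(7, -1))) = Add(-3, Mul(3, Rational(1, 7))) = Add(-3, Rational(3, 7)) = Rational(-18, 7) ≈ -2.5714)
Mul(107, Add(Function('X')(-6, O), -148)) = Mul(107, Add(Rational(-18, 7), -148)) = Mul(107, Rational(-1054, 7)) = Rational(-112778, 7)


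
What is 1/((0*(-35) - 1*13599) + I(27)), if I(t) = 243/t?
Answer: -1/13590 ≈ -7.3584e-5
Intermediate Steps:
1/((0*(-35) - 1*13599) + I(27)) = 1/((0*(-35) - 1*13599) + 243/27) = 1/((0 - 13599) + 243*(1/27)) = 1/(-13599 + 9) = 1/(-13590) = -1/13590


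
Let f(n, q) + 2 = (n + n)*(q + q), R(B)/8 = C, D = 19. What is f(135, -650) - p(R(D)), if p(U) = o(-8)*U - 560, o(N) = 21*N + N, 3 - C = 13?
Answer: -364522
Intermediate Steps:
C = -10 (C = 3 - 1*13 = 3 - 13 = -10)
R(B) = -80 (R(B) = 8*(-10) = -80)
f(n, q) = -2 + 4*n*q (f(n, q) = -2 + (n + n)*(q + q) = -2 + (2*n)*(2*q) = -2 + 4*n*q)
o(N) = 22*N
p(U) = -560 - 176*U (p(U) = (22*(-8))*U - 560 = -176*U - 560 = -560 - 176*U)
f(135, -650) - p(R(D)) = (-2 + 4*135*(-650)) - (-560 - 176*(-80)) = (-2 - 351000) - (-560 + 14080) = -351002 - 1*13520 = -351002 - 13520 = -364522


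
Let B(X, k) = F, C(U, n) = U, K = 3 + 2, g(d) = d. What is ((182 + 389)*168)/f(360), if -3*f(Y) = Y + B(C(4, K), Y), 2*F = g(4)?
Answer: -143892/181 ≈ -794.98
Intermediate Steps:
F = 2 (F = (1/2)*4 = 2)
K = 5
B(X, k) = 2
f(Y) = -2/3 - Y/3 (f(Y) = -(Y + 2)/3 = -(2 + Y)/3 = -2/3 - Y/3)
((182 + 389)*168)/f(360) = ((182 + 389)*168)/(-2/3 - 1/3*360) = (571*168)/(-2/3 - 120) = 95928/(-362/3) = 95928*(-3/362) = -143892/181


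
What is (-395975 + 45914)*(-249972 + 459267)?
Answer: -73266016995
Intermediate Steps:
(-395975 + 45914)*(-249972 + 459267) = -350061*209295 = -73266016995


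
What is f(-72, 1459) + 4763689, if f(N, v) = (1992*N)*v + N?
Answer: -204491999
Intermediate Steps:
f(N, v) = N + 1992*N*v (f(N, v) = 1992*N*v + N = N + 1992*N*v)
f(-72, 1459) + 4763689 = -72*(1 + 1992*1459) + 4763689 = -72*(1 + 2906328) + 4763689 = -72*2906329 + 4763689 = -209255688 + 4763689 = -204491999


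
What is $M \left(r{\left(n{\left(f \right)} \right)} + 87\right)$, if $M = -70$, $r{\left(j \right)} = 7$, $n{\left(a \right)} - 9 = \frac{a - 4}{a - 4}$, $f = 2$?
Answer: $-6580$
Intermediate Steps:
$n{\left(a \right)} = 10$ ($n{\left(a \right)} = 9 + \frac{a - 4}{a - 4} = 9 + \frac{-4 + a}{-4 + a} = 9 + 1 = 10$)
$M \left(r{\left(n{\left(f \right)} \right)} + 87\right) = - 70 \left(7 + 87\right) = \left(-70\right) 94 = -6580$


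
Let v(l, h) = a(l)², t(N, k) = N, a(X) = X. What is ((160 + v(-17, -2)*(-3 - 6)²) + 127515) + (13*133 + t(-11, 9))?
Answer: 152802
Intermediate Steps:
v(l, h) = l²
((160 + v(-17, -2)*(-3 - 6)²) + 127515) + (13*133 + t(-11, 9)) = ((160 + (-17)²*(-3 - 6)²) + 127515) + (13*133 - 11) = ((160 + 289*(-9)²) + 127515) + (1729 - 11) = ((160 + 289*81) + 127515) + 1718 = ((160 + 23409) + 127515) + 1718 = (23569 + 127515) + 1718 = 151084 + 1718 = 152802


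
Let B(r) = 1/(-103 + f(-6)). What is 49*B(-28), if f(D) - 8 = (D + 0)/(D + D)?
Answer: -14/27 ≈ -0.51852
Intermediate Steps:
f(D) = 17/2 (f(D) = 8 + (D + 0)/(D + D) = 8 + D/((2*D)) = 8 + D*(1/(2*D)) = 8 + ½ = 17/2)
B(r) = -2/189 (B(r) = 1/(-103 + 17/2) = 1/(-189/2) = -2/189)
49*B(-28) = 49*(-2/189) = -14/27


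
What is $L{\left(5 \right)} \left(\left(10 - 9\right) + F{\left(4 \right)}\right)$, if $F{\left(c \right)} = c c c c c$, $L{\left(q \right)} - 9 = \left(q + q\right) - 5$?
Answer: $14350$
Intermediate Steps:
$L{\left(q \right)} = 4 + 2 q$ ($L{\left(q \right)} = 9 + \left(\left(q + q\right) - 5\right) = 9 + \left(2 q - 5\right) = 9 + \left(-5 + 2 q\right) = 4 + 2 q$)
$F{\left(c \right)} = c^{5}$ ($F{\left(c \right)} = c c^{2} c c = c^{3} c c = c^{4} c = c^{5}$)
$L{\left(5 \right)} \left(\left(10 - 9\right) + F{\left(4 \right)}\right) = \left(4 + 2 \cdot 5\right) \left(\left(10 - 9\right) + 4^{5}\right) = \left(4 + 10\right) \left(1 + 1024\right) = 14 \cdot 1025 = 14350$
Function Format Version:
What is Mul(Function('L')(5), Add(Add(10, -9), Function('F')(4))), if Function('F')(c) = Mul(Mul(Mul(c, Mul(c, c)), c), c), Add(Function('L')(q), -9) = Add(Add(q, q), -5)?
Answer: 14350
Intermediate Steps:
Function('L')(q) = Add(4, Mul(2, q)) (Function('L')(q) = Add(9, Add(Add(q, q), -5)) = Add(9, Add(Mul(2, q), -5)) = Add(9, Add(-5, Mul(2, q))) = Add(4, Mul(2, q)))
Function('F')(c) = Pow(c, 5) (Function('F')(c) = Mul(Mul(Mul(c, Pow(c, 2)), c), c) = Mul(Mul(Pow(c, 3), c), c) = Mul(Pow(c, 4), c) = Pow(c, 5))
Mul(Function('L')(5), Add(Add(10, -9), Function('F')(4))) = Mul(Add(4, Mul(2, 5)), Add(Add(10, -9), Pow(4, 5))) = Mul(Add(4, 10), Add(1, 1024)) = Mul(14, 1025) = 14350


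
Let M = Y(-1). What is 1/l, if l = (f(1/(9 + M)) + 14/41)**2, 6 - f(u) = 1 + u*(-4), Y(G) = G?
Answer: 6724/229441 ≈ 0.029306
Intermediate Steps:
M = -1
f(u) = 5 + 4*u (f(u) = 6 - (1 + u*(-4)) = 6 - (1 - 4*u) = 6 + (-1 + 4*u) = 5 + 4*u)
l = 229441/6724 (l = ((5 + 4/(9 - 1)) + 14/41)**2 = ((5 + 4/8) + 14*(1/41))**2 = ((5 + 4*(1/8)) + 14/41)**2 = ((5 + 1/2) + 14/41)**2 = (11/2 + 14/41)**2 = (479/82)**2 = 229441/6724 ≈ 34.123)
1/l = 1/(229441/6724) = 6724/229441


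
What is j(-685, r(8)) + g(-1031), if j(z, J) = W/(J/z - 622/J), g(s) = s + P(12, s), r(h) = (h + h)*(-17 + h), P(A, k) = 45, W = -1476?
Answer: -293071678/223403 ≈ -1311.9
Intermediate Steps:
r(h) = 2*h*(-17 + h) (r(h) = (2*h)*(-17 + h) = 2*h*(-17 + h))
g(s) = 45 + s (g(s) = s + 45 = 45 + s)
j(z, J) = -1476/(-622/J + J/z) (j(z, J) = -1476/(J/z - 622/J) = -1476/(-622/J + J/z))
j(-685, r(8)) + g(-1031) = 1476*(2*8*(-17 + 8))*(-685)/(-(2*8*(-17 + 8))² + 622*(-685)) + (45 - 1031) = 1476*(2*8*(-9))*(-685)/(-(2*8*(-9))² - 426070) - 986 = 1476*(-144)*(-685)/(-1*(-144)² - 426070) - 986 = 1476*(-144)*(-685)/(-1*20736 - 426070) - 986 = 1476*(-144)*(-685)/(-20736 - 426070) - 986 = 1476*(-144)*(-685)/(-446806) - 986 = 1476*(-144)*(-685)*(-1/446806) - 986 = -72796320/223403 - 986 = -293071678/223403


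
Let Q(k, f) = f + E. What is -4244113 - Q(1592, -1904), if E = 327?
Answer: -4242536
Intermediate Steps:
Q(k, f) = 327 + f (Q(k, f) = f + 327 = 327 + f)
-4244113 - Q(1592, -1904) = -4244113 - (327 - 1904) = -4244113 - 1*(-1577) = -4244113 + 1577 = -4242536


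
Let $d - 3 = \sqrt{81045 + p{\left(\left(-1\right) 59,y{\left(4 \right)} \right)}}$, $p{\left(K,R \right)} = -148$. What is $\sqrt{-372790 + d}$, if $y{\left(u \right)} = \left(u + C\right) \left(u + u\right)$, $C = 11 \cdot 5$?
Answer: $\sqrt{-372787 + \sqrt{80897}} \approx 610.33 i$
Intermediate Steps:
$C = 55$
$y{\left(u \right)} = 2 u \left(55 + u\right)$ ($y{\left(u \right)} = \left(u + 55\right) \left(u + u\right) = \left(55 + u\right) 2 u = 2 u \left(55 + u\right)$)
$d = 3 + \sqrt{80897}$ ($d = 3 + \sqrt{81045 - 148} = 3 + \sqrt{80897} \approx 287.42$)
$\sqrt{-372790 + d} = \sqrt{-372790 + \left(3 + \sqrt{80897}\right)} = \sqrt{-372787 + \sqrt{80897}}$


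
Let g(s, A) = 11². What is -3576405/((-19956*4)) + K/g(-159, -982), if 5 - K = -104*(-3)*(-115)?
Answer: 1099076415/3219568 ≈ 341.37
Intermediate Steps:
g(s, A) = 121
K = 35885 (K = 5 - (-104*(-3))*(-115) = 5 - 312*(-115) = 5 - 1*(-35880) = 5 + 35880 = 35885)
-3576405/((-19956*4)) + K/g(-159, -982) = -3576405/((-19956*4)) + 35885/121 = -3576405/(-79824) + 35885*(1/121) = -3576405*(-1/79824) + 35885/121 = 1192135/26608 + 35885/121 = 1099076415/3219568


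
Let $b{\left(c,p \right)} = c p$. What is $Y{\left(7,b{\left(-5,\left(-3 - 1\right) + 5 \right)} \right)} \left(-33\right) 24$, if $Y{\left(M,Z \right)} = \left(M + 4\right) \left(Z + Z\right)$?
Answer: $87120$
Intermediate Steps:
$Y{\left(M,Z \right)} = 2 Z \left(4 + M\right)$ ($Y{\left(M,Z \right)} = \left(4 + M\right) 2 Z = 2 Z \left(4 + M\right)$)
$Y{\left(7,b{\left(-5,\left(-3 - 1\right) + 5 \right)} \right)} \left(-33\right) 24 = 2 \left(- 5 \left(\left(-3 - 1\right) + 5\right)\right) \left(4 + 7\right) \left(-33\right) 24 = 2 \left(- 5 \left(-4 + 5\right)\right) 11 \left(-33\right) 24 = 2 \left(\left(-5\right) 1\right) 11 \left(-33\right) 24 = 2 \left(-5\right) 11 \left(-33\right) 24 = \left(-110\right) \left(-33\right) 24 = 3630 \cdot 24 = 87120$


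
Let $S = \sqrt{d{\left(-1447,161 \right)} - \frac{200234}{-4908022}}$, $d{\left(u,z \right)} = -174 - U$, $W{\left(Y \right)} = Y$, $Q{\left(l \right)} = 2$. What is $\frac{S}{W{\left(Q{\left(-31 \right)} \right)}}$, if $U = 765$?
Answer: $\frac{i \sqrt{1413642982656583}}{2454011} \approx 15.321 i$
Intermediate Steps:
$d{\left(u,z \right)} = -939$ ($d{\left(u,z \right)} = -174 - 765 = -939$)
$S = \frac{2 i \sqrt{1413642982656583}}{2454011}$ ($S = \sqrt{-939 - \frac{200234}{-4908022}} = \sqrt{-939 - - \frac{100117}{2454011}} = \sqrt{-939 + \frac{100117}{2454011}} = \sqrt{- \frac{2304216212}{2454011}} = \frac{2 i \sqrt{1413642982656583}}{2454011} \approx 30.642 i$)
$\frac{S}{W{\left(Q{\left(-31 \right)} \right)}} = \frac{\frac{2}{2454011} i \sqrt{1413642982656583}}{2} = \frac{2 i \sqrt{1413642982656583}}{2454011} \cdot \frac{1}{2} = \frac{i \sqrt{1413642982656583}}{2454011}$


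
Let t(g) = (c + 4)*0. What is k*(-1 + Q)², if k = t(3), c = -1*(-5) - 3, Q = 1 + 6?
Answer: 0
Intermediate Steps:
Q = 7
c = 2 (c = 5 - 3 = 2)
t(g) = 0 (t(g) = (2 + 4)*0 = 6*0 = 0)
k = 0
k*(-1 + Q)² = 0*(-1 + 7)² = 0*6² = 0*36 = 0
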